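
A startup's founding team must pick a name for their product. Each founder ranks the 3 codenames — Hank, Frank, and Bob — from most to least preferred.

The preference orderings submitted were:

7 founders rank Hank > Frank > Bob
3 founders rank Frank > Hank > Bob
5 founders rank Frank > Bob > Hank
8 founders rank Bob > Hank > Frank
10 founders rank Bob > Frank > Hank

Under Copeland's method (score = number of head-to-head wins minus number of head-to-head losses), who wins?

Bob

Pairwise results:
  Hank vs Frank: Frank wins 18–15.
  Hank vs Bob: Bob wins 23–10.
  Frank vs Bob: Bob wins 18–15.
Copeland scores (wins − losses):
  Hank: 0 − 2 = -2
  Frank: 1 − 1 = 0
  Bob: 2 − 0 = 2
Bob has the best Copeland score.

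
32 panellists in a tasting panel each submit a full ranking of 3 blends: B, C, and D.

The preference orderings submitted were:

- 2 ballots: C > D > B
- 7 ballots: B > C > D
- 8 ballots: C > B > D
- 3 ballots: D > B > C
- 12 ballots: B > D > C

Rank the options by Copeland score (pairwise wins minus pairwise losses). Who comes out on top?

Pairwise results:
  B vs C: B wins 22–10.
  B vs D: B wins 27–5.
  C vs D: C wins 17–15.
Copeland scores (wins − losses):
  B: 2 − 0 = 2
  C: 1 − 1 = 0
  D: 0 − 2 = -2
B has the best Copeland score.

B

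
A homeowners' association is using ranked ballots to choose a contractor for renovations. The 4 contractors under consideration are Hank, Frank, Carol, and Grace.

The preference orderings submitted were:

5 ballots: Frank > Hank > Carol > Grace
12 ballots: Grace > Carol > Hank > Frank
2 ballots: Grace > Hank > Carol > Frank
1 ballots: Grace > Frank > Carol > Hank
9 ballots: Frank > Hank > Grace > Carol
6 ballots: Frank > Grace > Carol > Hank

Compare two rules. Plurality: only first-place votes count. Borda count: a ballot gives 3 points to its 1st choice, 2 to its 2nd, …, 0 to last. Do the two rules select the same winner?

Plurality first-place counts: Hank 0, Frank 20, Carol 0, Grace 15 → Frank.
Borda totals: Hank 44, Frank 62, Carol 38, Grace 66 → Grace.
The two rules disagree: plurality picks Frank, Borda picks Grace.

No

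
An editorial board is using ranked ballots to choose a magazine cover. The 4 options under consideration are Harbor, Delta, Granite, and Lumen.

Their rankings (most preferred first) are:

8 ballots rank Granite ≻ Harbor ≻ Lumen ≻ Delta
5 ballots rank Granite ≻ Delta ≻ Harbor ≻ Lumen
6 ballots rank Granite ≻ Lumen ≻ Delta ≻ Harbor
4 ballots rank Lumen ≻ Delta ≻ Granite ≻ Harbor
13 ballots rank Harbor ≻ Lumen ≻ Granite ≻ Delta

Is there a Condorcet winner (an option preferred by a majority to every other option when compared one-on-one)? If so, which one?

Granite

Head-to-head results (36 voters total):
Harbor vs Delta: Harbor wins 21–15.
Harbor vs Granite: Granite wins 23–13.
Harbor vs Lumen: Harbor wins 26–10.
Delta vs Granite: Granite wins 32–4.
Delta vs Lumen: Lumen wins 31–5.
Granite vs Lumen: Granite wins 19–17.
Granite beats each rival — Harbor (23–13), Delta (32–4), Lumen (19–17) — so Granite is the Condorcet winner.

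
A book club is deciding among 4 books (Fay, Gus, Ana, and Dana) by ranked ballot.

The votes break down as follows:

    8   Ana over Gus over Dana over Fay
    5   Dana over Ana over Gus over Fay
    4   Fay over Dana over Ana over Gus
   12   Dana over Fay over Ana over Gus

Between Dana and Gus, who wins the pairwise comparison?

Dana

Ballots ranking Dana above Gus: 5+4+12 = 21.
Ballots ranking Gus above Dana: 8.
Dana wins the head-to-head, 21–8.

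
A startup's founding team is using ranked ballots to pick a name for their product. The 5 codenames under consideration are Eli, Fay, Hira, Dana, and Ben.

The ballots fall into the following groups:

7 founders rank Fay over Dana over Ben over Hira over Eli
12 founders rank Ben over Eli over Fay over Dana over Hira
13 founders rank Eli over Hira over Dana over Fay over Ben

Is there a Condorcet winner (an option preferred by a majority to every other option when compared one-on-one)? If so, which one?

There is no Condorcet winner

Head-to-head results (32 voters total):
Eli vs Fay: Eli wins 25–7.
Eli vs Hira: Eli wins 25–7.
Eli vs Dana: Eli wins 25–7.
Eli vs Ben: Ben wins 19–13.
Fay vs Hira: Fay wins 19–13.
Fay vs Dana: Fay wins 19–13.
Fay vs Ben: Fay wins 20–12.
Hira vs Dana: Dana wins 19–13.
Hira vs Ben: Ben wins 19–13.
Dana vs Ben: Dana wins 20–12.
No candidate beats all others: Eli beats Fay beats Ben beats Eli, a majority cycle.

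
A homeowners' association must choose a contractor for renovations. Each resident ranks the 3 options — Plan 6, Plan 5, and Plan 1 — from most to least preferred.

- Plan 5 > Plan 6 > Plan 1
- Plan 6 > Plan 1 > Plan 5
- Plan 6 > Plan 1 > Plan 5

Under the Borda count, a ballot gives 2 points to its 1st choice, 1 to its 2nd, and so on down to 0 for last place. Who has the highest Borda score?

Borda scores:
  Plan 6: 1 + 2 + 2 = 5
  Plan 5: 2 + 0 + 0 = 2
  Plan 1: 0 + 1 + 1 = 2
Plan 6 has the highest total.

Plan 6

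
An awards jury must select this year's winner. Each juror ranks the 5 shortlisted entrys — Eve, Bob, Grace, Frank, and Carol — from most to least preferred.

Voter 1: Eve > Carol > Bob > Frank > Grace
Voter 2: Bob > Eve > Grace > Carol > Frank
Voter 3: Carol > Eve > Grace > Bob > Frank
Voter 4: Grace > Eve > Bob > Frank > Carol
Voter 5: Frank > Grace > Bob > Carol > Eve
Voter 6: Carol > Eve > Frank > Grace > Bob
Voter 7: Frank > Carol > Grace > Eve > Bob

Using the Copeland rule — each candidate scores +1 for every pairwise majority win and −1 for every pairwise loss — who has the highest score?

Pairwise results:
  Eve vs Bob: Eve wins 5–2.
  Eve vs Grace: Eve wins 4–3.
  Eve vs Frank: Eve wins 5–2.
  Eve vs Carol: Carol wins 4–3.
  Bob vs Grace: Grace wins 5–2.
  Bob vs Frank: Bob wins 4–3.
  Bob vs Carol: Carol wins 4–3.
  Grace vs Frank: Frank wins 4–3.
  Grace vs Carol: Carol wins 4–3.
  Frank vs Carol: Carol wins 4–3.
Copeland scores (wins − losses):
  Eve: 3 − 1 = 2
  Bob: 1 − 3 = -2
  Grace: 1 − 3 = -2
  Frank: 1 − 3 = -2
  Carol: 4 − 0 = 4
Carol has the best Copeland score.

Carol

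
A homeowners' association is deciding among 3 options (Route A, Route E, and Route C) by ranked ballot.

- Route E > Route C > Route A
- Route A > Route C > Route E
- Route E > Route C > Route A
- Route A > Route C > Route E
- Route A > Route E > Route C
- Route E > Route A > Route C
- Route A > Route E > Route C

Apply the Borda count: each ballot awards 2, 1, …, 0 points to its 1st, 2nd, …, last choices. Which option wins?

Route A

Borda scores:
  Route A: 0 + 2 + 0 + 2 + 2 + 1 + 2 = 9
  Route E: 2 + 0 + 2 + 0 + 1 + 2 + 1 = 8
  Route C: 1 + 1 + 1 + 1 + 0 + 0 + 0 = 4
Route A has the highest total.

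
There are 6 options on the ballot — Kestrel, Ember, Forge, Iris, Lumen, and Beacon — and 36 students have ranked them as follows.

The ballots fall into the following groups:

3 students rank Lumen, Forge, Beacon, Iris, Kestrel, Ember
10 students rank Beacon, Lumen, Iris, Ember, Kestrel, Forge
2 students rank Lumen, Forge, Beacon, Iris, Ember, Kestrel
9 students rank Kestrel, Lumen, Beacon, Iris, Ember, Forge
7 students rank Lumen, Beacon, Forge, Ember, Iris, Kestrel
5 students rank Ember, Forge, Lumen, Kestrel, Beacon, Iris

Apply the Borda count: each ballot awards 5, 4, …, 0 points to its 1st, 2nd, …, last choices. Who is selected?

Lumen

Borda scores:
  Kestrel: 3·1 + 10·1 + 2·0 + 9·5 + 7·0 + 5·2 = 68
  Ember: 3·0 + 10·2 + 2·1 + 9·1 + 7·2 + 5·5 = 70
  Forge: 3·4 + 10·0 + 2·4 + 9·0 + 7·3 + 5·4 = 61
  Iris: 3·2 + 10·3 + 2·2 + 9·2 + 7·1 + 5·0 = 65
  Lumen: 3·5 + 10·4 + 2·5 + 9·4 + 7·5 + 5·3 = 151
  Beacon: 3·3 + 10·5 + 2·3 + 9·3 + 7·4 + 5·1 = 125
Lumen has the highest total.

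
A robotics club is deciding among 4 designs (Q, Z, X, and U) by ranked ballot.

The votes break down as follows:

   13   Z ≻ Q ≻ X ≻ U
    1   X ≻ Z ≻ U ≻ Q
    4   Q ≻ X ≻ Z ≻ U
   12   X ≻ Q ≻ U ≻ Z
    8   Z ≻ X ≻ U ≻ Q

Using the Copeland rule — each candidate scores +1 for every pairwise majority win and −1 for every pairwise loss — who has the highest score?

Pairwise results:
  Q vs Z: Z wins 22–16.
  Q vs X: X wins 21–17.
  Q vs U: Q wins 29–9.
  Z vs X: Z wins 21–17.
  Z vs U: Z wins 26–12.
  X vs U: X wins 38–0.
Copeland scores (wins − losses):
  Q: 1 − 2 = -1
  Z: 3 − 0 = 3
  X: 2 − 1 = 1
  U: 0 − 3 = -3
Z has the best Copeland score.

Z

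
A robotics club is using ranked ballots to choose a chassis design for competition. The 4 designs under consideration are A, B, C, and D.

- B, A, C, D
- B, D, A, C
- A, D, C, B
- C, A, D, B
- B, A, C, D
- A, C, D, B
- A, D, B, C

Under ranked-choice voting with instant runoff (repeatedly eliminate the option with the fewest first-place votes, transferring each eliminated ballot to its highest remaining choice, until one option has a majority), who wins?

A

Round 1: A 3, B 3, C 1, D 0. D has the fewest and is eliminated.
Round 2: A 3, B 3, C 1. C has the fewest and is eliminated.
Round 3: A 4, B 3. A has a majority.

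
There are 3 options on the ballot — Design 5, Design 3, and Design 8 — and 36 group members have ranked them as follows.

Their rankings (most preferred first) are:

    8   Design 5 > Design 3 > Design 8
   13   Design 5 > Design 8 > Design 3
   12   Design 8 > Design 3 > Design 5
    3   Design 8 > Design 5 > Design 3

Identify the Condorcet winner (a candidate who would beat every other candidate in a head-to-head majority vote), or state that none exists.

Head-to-head results (36 voters total):
Design 5 vs Design 3: Design 5 wins 24–12.
Design 5 vs Design 8: Design 5 wins 21–15.
Design 3 vs Design 8: Design 8 wins 28–8.
Design 5 beats each rival — Design 3 (24–12), Design 8 (21–15) — so Design 5 is the Condorcet winner.

Design 5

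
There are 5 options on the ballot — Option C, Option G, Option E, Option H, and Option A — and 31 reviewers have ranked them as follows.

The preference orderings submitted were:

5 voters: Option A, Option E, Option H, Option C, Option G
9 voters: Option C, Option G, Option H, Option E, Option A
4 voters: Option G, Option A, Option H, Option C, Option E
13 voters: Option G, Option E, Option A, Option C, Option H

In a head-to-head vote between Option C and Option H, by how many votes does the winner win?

13

Ballots ranking Option C above Option H: 9+13 = 22.
Ballots ranking Option H above Option C: 5+4 = 9.
Option C wins 22–9, a margin of 13.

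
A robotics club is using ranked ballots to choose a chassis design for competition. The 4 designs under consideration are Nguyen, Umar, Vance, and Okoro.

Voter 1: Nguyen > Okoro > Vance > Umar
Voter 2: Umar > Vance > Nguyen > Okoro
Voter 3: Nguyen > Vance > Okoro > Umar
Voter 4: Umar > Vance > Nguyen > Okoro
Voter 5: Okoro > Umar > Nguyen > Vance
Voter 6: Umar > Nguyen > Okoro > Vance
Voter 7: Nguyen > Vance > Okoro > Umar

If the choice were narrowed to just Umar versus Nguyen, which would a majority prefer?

Ballots ranking Umar above Nguyen: 4.
Ballots ranking Nguyen above Umar: 3.
Umar wins the head-to-head, 4–3.

Umar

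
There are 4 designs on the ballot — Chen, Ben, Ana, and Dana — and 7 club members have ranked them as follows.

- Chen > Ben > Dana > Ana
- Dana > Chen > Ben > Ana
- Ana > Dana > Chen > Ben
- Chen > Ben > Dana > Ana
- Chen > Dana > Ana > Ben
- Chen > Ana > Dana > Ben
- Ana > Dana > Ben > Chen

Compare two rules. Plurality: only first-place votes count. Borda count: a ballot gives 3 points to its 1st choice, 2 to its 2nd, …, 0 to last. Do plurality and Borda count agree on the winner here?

Yes

Plurality first-place counts: Chen 4, Ben 0, Ana 2, Dana 1 → Chen.
Borda totals: Chen 15, Ben 6, Ana 9, Dana 12 → Chen.
The two rules agree on Chen.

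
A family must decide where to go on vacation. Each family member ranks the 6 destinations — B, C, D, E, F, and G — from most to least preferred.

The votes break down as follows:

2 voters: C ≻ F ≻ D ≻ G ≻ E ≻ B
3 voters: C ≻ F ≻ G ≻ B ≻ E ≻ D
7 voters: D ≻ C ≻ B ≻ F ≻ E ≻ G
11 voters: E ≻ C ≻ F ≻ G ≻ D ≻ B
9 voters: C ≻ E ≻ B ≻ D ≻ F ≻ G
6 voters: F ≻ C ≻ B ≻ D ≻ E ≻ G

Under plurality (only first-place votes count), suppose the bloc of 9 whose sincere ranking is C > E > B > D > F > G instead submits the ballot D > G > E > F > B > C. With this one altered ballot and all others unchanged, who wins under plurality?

D

First-place totals with the altered ballot: B 0, C 5, D 16, E 11, F 6, G 0.
The switch changes the winner from C to D.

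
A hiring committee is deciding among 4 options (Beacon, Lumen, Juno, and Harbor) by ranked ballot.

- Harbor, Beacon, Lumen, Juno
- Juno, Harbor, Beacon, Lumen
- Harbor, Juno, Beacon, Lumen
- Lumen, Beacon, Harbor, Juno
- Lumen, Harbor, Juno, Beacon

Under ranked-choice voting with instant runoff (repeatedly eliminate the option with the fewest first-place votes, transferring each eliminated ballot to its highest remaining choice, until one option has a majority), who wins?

Harbor

Round 1: Lumen 2, Harbor 2, Juno 1, Beacon 0. Beacon has the fewest and is eliminated.
Round 2: Lumen 2, Harbor 2, Juno 1. Juno has the fewest and is eliminated.
Round 3: Harbor 3, Lumen 2. Harbor has a majority.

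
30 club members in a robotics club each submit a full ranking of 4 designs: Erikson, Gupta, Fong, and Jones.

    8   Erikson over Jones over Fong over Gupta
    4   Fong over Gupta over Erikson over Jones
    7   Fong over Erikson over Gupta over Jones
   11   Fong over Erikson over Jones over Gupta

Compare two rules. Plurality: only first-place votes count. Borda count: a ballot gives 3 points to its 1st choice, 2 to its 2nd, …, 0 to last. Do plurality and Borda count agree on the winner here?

Plurality first-place counts: Erikson 8, Gupta 0, Fong 22, Jones 0 → Fong.
Borda totals: Erikson 64, Gupta 15, Fong 74, Jones 27 → Fong.
The two rules agree on Fong.

Yes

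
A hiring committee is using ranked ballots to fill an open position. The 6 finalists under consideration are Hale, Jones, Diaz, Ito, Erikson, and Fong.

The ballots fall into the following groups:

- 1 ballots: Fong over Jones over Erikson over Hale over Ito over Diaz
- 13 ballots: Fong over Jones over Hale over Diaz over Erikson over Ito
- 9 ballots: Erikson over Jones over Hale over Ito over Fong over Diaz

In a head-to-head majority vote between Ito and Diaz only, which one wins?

Diaz

Ballots ranking Ito above Diaz: 1+9 = 10.
Ballots ranking Diaz above Ito: 13.
Diaz wins the head-to-head, 13–10.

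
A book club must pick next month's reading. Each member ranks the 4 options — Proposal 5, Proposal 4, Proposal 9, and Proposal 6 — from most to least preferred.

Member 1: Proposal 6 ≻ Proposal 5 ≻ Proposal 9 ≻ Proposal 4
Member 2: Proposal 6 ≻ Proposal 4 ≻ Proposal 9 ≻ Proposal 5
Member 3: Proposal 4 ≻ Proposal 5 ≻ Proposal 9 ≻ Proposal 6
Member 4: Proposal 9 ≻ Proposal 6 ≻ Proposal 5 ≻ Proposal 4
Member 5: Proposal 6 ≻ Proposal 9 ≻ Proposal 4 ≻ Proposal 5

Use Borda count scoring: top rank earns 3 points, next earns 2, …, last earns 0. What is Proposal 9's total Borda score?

Borda scores:
  Proposal 5: 2 + 0 + 2 + 1 + 0 = 5
  Proposal 4: 0 + 2 + 3 + 0 + 1 = 6
  Proposal 9: 1 + 1 + 1 + 3 + 2 = 8
  Proposal 6: 3 + 3 + 0 + 2 + 3 = 11

8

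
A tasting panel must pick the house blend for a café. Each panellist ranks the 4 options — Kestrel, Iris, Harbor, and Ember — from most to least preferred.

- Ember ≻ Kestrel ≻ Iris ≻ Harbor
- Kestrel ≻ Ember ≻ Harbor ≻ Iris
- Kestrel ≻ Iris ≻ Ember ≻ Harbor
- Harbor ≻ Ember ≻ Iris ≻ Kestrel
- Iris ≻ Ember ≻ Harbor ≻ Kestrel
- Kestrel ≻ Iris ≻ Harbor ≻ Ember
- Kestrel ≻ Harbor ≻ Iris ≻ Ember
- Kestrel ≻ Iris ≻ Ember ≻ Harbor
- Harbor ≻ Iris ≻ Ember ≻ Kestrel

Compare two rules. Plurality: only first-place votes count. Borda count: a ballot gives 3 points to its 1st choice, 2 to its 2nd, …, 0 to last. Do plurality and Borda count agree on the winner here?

Yes

Plurality first-place counts: Kestrel 5, Iris 1, Harbor 2, Ember 1 → Kestrel.
Borda totals: Kestrel 17, Iris 14, Harbor 11, Ember 12 → Kestrel.
The two rules agree on Kestrel.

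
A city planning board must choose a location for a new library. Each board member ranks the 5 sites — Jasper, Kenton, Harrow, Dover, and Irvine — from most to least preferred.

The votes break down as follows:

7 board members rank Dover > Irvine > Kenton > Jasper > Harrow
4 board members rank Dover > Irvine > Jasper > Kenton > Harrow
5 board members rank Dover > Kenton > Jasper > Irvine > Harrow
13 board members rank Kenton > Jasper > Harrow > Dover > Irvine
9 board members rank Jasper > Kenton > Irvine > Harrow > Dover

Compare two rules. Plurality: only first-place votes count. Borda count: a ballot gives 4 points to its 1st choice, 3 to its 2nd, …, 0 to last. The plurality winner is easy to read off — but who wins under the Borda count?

Plurality first-place counts: Jasper 9, Kenton 13, Harrow 0, Dover 16, Irvine 0 → Dover.
Borda totals: Jasper 100, Kenton 112, Harrow 35, Dover 77, Irvine 56 → Kenton.

Kenton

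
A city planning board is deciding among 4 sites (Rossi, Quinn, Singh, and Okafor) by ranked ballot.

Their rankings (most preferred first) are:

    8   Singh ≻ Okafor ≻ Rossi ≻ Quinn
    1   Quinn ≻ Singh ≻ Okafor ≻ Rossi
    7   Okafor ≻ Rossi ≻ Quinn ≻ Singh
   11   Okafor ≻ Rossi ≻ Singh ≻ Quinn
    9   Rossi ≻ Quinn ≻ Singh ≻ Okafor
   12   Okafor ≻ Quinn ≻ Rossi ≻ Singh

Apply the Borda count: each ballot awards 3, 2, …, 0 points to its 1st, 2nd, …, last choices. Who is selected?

Borda scores:
  Rossi: 8·1 + 0 + 7·2 + 11·2 + 9·3 + 12·1 = 83
  Quinn: 8·0 + 3 + 7·1 + 11·0 + 9·2 + 12·2 = 52
  Singh: 8·3 + 2 + 7·0 + 11·1 + 9·1 + 12·0 = 46
  Okafor: 8·2 + 1 + 7·3 + 11·3 + 9·0 + 12·3 = 107
Okafor has the highest total.

Okafor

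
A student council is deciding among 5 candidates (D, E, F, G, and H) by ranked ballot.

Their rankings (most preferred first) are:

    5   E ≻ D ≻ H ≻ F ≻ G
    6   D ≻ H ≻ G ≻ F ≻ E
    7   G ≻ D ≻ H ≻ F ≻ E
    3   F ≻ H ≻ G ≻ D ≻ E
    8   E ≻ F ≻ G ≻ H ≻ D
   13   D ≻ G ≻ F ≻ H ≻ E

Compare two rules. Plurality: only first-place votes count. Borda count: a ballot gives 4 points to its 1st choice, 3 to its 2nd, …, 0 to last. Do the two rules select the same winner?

Plurality first-place counts: D 19, E 13, F 3, G 7, H 0 → D.
Borda totals: D 115, E 52, F 80, G 101, H 72 → D.
The two rules agree on D.

Yes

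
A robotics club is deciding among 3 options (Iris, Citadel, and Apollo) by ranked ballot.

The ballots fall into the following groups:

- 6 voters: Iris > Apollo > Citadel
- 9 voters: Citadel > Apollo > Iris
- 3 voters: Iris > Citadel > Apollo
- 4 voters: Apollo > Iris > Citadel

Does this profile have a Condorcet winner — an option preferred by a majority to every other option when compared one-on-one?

Head-to-head results (22 voters total):
Iris vs Citadel: Iris wins 13–9.
Iris vs Apollo: Apollo wins 13–9.
Citadel vs Apollo: Citadel wins 12–10.
No candidate beats all others: Iris beats Citadel beats Apollo beats Iris, a majority cycle.

No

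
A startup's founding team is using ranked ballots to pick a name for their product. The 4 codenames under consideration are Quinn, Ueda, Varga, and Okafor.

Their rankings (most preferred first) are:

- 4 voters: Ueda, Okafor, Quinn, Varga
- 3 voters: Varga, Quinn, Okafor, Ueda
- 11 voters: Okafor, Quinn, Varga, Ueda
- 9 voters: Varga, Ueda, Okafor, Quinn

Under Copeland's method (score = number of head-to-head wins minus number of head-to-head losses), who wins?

Okafor

Pairwise results:
  Quinn vs Ueda: Quinn wins 14–13.
  Quinn vs Varga: Quinn wins 15–12.
  Quinn vs Okafor: Okafor wins 24–3.
  Ueda vs Varga: Varga wins 23–4.
  Ueda vs Okafor: Okafor wins 14–13.
  Varga vs Okafor: Okafor wins 15–12.
Copeland scores (wins − losses):
  Quinn: 2 − 1 = 1
  Ueda: 0 − 3 = -3
  Varga: 1 − 2 = -1
  Okafor: 3 − 0 = 3
Okafor has the best Copeland score.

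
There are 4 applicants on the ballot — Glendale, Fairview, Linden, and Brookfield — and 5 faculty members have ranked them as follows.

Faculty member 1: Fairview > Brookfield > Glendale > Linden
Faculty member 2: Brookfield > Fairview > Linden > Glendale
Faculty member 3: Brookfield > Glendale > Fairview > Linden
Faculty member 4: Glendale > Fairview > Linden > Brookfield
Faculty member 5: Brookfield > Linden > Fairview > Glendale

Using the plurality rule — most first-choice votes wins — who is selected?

First-place vote totals:
  Glendale: 1
  Fairview: 1
  Linden: 0
  Brookfield: 3
Brookfield has the most first-place votes.

Brookfield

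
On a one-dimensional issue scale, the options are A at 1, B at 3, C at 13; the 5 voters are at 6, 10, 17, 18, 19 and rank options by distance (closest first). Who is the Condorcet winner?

With single-peaked preferences on a line, the Condorcet winner is the candidate closest to the median voter.
The median voter (position 17) is closest to C at 13.
Check: C vs A — voters closer to C: 4 of 5.

C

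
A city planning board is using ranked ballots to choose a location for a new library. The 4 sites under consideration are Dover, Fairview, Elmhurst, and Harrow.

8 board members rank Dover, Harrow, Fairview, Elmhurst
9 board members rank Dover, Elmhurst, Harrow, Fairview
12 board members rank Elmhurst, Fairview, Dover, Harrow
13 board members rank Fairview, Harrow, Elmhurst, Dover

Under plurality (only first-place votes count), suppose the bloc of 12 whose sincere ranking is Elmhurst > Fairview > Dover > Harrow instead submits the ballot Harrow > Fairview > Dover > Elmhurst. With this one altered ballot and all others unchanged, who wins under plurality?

Dover

First-place totals with the altered ballot: Dover 17, Fairview 13, Elmhurst 0, Harrow 12.
The winner is unchanged: still Dover.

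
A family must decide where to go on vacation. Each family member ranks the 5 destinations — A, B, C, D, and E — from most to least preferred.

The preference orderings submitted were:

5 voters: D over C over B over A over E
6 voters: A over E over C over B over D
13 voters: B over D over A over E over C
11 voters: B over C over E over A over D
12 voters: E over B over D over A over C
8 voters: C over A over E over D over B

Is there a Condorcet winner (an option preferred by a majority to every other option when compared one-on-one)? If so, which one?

Head-to-head results (55 voters total):
A vs B: B wins 41–14.
A vs C: A wins 31–24.
A vs D: D wins 30–25.
A vs E: A wins 32–23.
B vs C: B wins 36–19.
B vs D: B wins 42–13.
B vs E: B wins 29–26.
C vs D: D wins 30–25.
C vs E: E wins 31–24.
D vs E: E wins 37–18.
B beats each rival — A (41–14), C (36–19), D (42–13), E (29–26) — so B is the Condorcet winner.

B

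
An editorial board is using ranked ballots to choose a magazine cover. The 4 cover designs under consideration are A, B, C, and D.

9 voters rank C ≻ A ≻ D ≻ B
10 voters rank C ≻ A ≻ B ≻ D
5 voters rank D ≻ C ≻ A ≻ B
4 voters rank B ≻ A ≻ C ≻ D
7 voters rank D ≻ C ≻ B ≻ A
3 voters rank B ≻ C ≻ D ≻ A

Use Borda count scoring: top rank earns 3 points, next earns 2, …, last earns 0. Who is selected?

Borda scores:
  A: 9·2 + 10·2 + 5·1 + 4·2 + 7·0 + 3·0 = 51
  B: 9·0 + 10·1 + 5·0 + 4·3 + 7·1 + 3·3 = 38
  C: 9·3 + 10·3 + 5·2 + 4·1 + 7·2 + 3·2 = 91
  D: 9·1 + 10·0 + 5·3 + 4·0 + 7·3 + 3·1 = 48
C has the highest total.

C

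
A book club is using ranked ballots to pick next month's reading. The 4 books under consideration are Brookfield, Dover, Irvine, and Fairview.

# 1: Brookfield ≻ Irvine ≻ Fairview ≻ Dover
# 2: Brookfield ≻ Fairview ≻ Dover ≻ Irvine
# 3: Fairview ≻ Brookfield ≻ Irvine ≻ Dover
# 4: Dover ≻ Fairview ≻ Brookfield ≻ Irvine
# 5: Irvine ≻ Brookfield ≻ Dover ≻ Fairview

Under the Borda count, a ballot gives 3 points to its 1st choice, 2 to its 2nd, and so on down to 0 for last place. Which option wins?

Brookfield

Borda scores:
  Brookfield: 3 + 3 + 2 + 1 + 2 = 11
  Dover: 0 + 1 + 0 + 3 + 1 = 5
  Irvine: 2 + 0 + 1 + 0 + 3 = 6
  Fairview: 1 + 2 + 3 + 2 + 0 = 8
Brookfield has the highest total.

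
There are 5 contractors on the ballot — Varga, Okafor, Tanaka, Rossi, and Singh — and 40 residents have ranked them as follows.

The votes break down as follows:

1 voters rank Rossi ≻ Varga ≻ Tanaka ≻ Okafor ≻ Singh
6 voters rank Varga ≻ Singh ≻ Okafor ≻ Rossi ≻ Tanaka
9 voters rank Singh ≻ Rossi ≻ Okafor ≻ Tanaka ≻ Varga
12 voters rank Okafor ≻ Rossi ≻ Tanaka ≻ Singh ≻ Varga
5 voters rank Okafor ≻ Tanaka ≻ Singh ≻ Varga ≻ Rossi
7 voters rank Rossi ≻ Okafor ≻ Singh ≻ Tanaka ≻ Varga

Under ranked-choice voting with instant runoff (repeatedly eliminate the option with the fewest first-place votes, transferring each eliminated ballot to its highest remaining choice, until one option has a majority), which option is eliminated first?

Tanaka

Round 1: Okafor 17, Singh 9, Rossi 8, Varga 6, Tanaka 0. Tanaka has the fewest and is eliminated.
Round 2: Okafor 17, Singh 9, Rossi 8, Varga 6. Varga has the fewest and is eliminated.
Round 3: Okafor 17, Singh 15, Rossi 8. Rossi has the fewest and is eliminated.
Round 4: Okafor 25, Singh 15. Okafor has a majority.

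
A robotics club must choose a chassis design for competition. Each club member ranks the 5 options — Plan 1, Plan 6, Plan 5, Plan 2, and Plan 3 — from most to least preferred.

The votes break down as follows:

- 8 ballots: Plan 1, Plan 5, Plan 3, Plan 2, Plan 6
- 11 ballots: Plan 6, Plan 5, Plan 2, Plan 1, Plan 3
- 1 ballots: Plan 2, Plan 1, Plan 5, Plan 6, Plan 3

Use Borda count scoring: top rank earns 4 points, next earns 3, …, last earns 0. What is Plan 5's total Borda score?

Borda scores:
  Plan 1: 8·4 + 11·1 + 3 = 46
  Plan 6: 8·0 + 11·4 + 1 = 45
  Plan 5: 8·3 + 11·3 + 2 = 59
  Plan 2: 8·1 + 11·2 + 4 = 34
  Plan 3: 8·2 + 11·0 + 0 = 16

59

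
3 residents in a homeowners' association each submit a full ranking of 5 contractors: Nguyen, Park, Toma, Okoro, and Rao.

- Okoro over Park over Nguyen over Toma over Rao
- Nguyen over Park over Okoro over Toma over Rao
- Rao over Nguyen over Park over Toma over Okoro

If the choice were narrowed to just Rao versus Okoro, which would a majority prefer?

Okoro

Ballots ranking Rao above Okoro: 1.
Ballots ranking Okoro above Rao: 2.
Okoro wins the head-to-head, 2–1.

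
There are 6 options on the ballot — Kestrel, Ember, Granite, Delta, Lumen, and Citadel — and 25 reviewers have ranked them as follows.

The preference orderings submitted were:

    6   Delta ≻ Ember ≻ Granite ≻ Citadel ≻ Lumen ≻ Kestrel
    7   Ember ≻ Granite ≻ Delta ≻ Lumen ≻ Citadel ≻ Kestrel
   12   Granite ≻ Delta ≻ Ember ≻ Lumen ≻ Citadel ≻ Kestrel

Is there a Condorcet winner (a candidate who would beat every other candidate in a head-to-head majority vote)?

Head-to-head results (25 voters total):
Kestrel vs Ember: Ember wins 25–0.
Kestrel vs Granite: Granite wins 25–0.
Kestrel vs Delta: Delta wins 25–0.
Kestrel vs Lumen: Lumen wins 25–0.
Kestrel vs Citadel: Citadel wins 25–0.
Ember vs Granite: Ember wins 13–12.
Ember vs Delta: Delta wins 18–7.
Ember vs Lumen: Ember wins 25–0.
Ember vs Citadel: Ember wins 25–0.
Granite vs Delta: Granite wins 19–6.
Granite vs Lumen: Granite wins 25–0.
Granite vs Citadel: Granite wins 25–0.
Delta vs Lumen: Delta wins 25–0.
Delta vs Citadel: Delta wins 25–0.
Lumen vs Citadel: Lumen wins 19–6.
No candidate beats all others: Ember beats Granite beats Delta beats Ember, a majority cycle.

No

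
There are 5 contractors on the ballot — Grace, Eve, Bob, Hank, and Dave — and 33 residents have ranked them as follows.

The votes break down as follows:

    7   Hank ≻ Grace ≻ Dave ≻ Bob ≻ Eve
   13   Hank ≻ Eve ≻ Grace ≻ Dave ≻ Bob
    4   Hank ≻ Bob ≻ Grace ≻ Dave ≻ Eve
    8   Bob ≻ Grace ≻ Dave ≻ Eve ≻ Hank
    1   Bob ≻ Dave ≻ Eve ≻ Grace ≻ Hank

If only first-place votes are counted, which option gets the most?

First-place vote totals:
  Grace: 0
  Eve: 0
  Bob: 9
  Hank: 24
  Dave: 0
Hank has the most first-place votes.

Hank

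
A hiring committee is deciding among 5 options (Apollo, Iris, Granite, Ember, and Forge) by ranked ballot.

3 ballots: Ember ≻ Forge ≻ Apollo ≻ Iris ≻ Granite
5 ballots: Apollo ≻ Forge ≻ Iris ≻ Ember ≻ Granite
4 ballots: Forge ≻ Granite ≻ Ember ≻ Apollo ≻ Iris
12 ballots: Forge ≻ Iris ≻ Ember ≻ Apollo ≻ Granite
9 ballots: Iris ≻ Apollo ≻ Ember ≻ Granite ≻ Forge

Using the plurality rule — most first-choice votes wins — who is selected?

Forge

First-place vote totals:
  Apollo: 5
  Iris: 9
  Granite: 0
  Ember: 3
  Forge: 16
Forge has the most first-place votes.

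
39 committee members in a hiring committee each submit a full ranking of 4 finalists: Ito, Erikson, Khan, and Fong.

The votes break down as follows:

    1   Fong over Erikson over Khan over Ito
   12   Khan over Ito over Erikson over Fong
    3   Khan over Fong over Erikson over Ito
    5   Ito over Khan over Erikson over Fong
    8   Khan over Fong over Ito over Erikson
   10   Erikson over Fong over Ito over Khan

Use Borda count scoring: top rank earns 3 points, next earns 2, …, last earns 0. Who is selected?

Borda scores:
  Ito: 0 + 12·2 + 3·0 + 5·3 + 8·1 + 10·1 = 57
  Erikson: 2 + 12·1 + 3·1 + 5·1 + 8·0 + 10·3 = 52
  Khan: 1 + 12·3 + 3·3 + 5·2 + 8·3 + 10·0 = 80
  Fong: 3 + 12·0 + 3·2 + 5·0 + 8·2 + 10·2 = 45
Khan has the highest total.

Khan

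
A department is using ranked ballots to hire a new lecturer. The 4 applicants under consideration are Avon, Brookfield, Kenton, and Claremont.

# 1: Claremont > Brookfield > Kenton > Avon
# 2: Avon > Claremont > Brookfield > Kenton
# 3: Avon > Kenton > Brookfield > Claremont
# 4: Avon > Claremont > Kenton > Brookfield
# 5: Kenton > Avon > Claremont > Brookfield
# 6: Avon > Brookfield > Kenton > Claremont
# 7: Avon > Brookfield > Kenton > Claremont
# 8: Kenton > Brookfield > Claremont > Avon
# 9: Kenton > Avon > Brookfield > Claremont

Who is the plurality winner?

Avon

First-place vote totals:
  Avon: 5
  Brookfield: 0
  Kenton: 3
  Claremont: 1
Avon has the most first-place votes.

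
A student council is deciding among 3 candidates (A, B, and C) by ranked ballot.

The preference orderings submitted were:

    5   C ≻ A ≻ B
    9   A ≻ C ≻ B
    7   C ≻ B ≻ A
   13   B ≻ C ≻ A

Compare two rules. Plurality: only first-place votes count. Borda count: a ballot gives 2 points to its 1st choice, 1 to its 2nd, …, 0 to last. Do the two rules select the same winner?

Plurality first-place counts: A 9, B 13, C 12 → B.
Borda totals: A 23, B 33, C 46 → C.
The two rules disagree: plurality picks B, Borda picks C.

No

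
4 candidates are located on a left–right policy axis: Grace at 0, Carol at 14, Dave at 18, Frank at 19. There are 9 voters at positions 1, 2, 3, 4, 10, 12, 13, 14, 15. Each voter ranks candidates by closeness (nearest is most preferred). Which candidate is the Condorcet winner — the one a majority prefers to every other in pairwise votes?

With single-peaked preferences on a line, the Condorcet winner is the candidate closest to the median voter.
The median voter (position 10) is closest to Carol at 14.
Check: Carol vs Grace — voters closer to Carol: 5 of 9.

Carol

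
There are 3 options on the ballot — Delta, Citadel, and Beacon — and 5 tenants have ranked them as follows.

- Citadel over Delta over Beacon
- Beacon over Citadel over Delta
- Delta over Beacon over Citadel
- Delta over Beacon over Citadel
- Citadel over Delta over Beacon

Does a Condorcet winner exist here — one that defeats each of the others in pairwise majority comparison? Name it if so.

Head-to-head results (5 voters total):
Delta vs Citadel: Citadel wins 3–2.
Delta vs Beacon: Delta wins 4–1.
Citadel vs Beacon: Beacon wins 3–2.
No candidate beats all others: Delta beats Beacon beats Citadel beats Delta, a majority cycle.

There is no Condorcet winner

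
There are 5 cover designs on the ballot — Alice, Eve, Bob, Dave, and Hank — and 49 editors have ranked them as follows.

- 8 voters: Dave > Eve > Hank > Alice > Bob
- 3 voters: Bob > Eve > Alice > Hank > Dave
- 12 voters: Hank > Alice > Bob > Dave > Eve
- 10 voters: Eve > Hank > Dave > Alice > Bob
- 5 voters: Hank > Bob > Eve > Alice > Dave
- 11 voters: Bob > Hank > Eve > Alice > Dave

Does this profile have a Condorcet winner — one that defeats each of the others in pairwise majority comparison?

Yes

Head-to-head results (49 voters total):
Alice vs Eve: Eve wins 37–12.
Alice vs Bob: Alice wins 30–19.
Alice vs Dave: Alice wins 31–18.
Alice vs Hank: Hank wins 46–3.
Eve vs Bob: Bob wins 31–18.
Eve vs Dave: Eve wins 29–20.
Eve vs Hank: Hank wins 28–21.
Bob vs Dave: Bob wins 31–18.
Bob vs Hank: Hank wins 35–14.
Dave vs Hank: Hank wins 41–8.
Hank beats each rival — Alice (46–3), Eve (28–21), Bob (35–14), Dave (41–8) — so Hank is the Condorcet winner.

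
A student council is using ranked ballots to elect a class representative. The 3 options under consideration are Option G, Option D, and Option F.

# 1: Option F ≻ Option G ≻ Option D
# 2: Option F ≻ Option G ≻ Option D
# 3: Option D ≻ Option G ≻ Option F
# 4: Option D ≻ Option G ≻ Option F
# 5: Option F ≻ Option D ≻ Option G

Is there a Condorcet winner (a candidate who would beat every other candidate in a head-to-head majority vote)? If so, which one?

Head-to-head results (5 voters total):
Option G vs Option D: Option D wins 3–2.
Option G vs Option F: Option F wins 3–2.
Option D vs Option F: Option F wins 3–2.
Option F beats each rival — Option G (3–2), Option D (3–2) — so Option F is the Condorcet winner.

Option F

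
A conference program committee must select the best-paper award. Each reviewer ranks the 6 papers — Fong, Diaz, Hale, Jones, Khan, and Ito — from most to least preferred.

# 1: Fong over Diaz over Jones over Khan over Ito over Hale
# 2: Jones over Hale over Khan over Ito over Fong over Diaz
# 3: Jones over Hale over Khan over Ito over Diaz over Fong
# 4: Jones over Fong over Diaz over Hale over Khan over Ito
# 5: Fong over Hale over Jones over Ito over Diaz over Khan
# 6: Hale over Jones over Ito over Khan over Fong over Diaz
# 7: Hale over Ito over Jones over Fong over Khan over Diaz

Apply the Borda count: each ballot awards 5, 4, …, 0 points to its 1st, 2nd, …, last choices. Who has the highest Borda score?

Borda scores:
  Fong: 5 + 1 + 0 + 4 + 5 + 1 + 2 = 18
  Diaz: 4 + 0 + 1 + 3 + 1 + 0 + 0 = 9
  Hale: 0 + 4 + 4 + 2 + 4 + 5 + 5 = 24
  Jones: 3 + 5 + 5 + 5 + 3 + 4 + 3 = 28
  Khan: 2 + 3 + 3 + 1 + 0 + 2 + 1 = 12
  Ito: 1 + 2 + 2 + 0 + 2 + 3 + 4 = 14
Jones has the highest total.

Jones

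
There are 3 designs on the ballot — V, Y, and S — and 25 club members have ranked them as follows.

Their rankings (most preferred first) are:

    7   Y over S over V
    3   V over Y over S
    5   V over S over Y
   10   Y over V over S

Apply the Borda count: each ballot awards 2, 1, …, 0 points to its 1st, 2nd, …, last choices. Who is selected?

Borda scores:
  V: 7·0 + 3·2 + 5·2 + 10·1 = 26
  Y: 7·2 + 3·1 + 5·0 + 10·2 = 37
  S: 7·1 + 3·0 + 5·1 + 10·0 = 12
Y has the highest total.

Y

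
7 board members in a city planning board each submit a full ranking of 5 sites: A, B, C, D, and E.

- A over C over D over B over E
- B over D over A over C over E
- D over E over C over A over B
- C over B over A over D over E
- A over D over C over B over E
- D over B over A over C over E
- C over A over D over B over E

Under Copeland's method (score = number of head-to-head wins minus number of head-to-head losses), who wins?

Pairwise results:
  A vs B: A wins 4–3.
  A vs C: A wins 4–3.
  A vs D: A wins 4–3.
  A vs E: A wins 6–1.
  B vs C: C wins 5–2.
  B vs D: D wins 5–2.
  B vs E: B wins 6–1.
  C vs D: D wins 4–3.
  C vs E: C wins 6–1.
  D vs E: D wins 7–0.
Copeland scores (wins − losses):
  A: 4 − 0 = 4
  B: 1 − 3 = -2
  C: 2 − 2 = 0
  D: 3 − 1 = 2
  E: 0 − 4 = -4
A has the best Copeland score.

A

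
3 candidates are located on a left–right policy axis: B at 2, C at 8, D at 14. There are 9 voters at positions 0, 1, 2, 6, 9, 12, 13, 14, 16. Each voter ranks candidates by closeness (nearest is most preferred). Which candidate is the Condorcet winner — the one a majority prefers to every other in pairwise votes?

With single-peaked preferences on a line, the Condorcet winner is the candidate closest to the median voter.
The median voter (position 9) is closest to C at 8.
Check: C vs B — voters closer to C: 6 of 9.

C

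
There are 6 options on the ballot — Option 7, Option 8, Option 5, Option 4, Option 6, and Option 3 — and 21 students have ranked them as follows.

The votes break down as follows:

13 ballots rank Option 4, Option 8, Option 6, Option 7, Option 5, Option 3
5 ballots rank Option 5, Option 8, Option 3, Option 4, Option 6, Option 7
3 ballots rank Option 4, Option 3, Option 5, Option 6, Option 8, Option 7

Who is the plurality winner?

First-place vote totals:
  Option 7: 0
  Option 8: 0
  Option 5: 5
  Option 4: 16
  Option 6: 0
  Option 3: 0
Option 4 has the most first-place votes.

Option 4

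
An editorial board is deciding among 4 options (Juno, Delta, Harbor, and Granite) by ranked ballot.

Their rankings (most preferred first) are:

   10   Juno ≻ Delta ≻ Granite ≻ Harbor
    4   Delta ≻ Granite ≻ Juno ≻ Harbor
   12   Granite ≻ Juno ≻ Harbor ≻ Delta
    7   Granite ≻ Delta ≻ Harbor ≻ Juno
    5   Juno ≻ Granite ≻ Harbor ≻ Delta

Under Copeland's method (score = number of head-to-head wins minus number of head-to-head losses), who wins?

Pairwise results:
  Juno vs Delta: Juno wins 27–11.
  Juno vs Harbor: Juno wins 31–7.
  Juno vs Granite: Granite wins 23–15.
  Delta vs Harbor: Delta wins 21–17.
  Delta vs Granite: Granite wins 24–14.
  Harbor vs Granite: Granite wins 38–0.
Copeland scores (wins − losses):
  Juno: 2 − 1 = 1
  Delta: 1 − 2 = -1
  Harbor: 0 − 3 = -3
  Granite: 3 − 0 = 3
Granite has the best Copeland score.

Granite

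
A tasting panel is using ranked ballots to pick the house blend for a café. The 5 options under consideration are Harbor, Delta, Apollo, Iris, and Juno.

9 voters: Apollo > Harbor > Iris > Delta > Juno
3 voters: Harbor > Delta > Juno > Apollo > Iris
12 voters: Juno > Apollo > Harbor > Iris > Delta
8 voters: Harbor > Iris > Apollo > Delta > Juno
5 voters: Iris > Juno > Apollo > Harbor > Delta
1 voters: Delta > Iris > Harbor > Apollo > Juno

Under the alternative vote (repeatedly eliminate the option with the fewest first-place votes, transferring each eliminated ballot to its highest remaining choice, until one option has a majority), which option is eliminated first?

Delta

Round 1: Juno 12, Harbor 11, Apollo 9, Iris 5, Delta 1. Delta has the fewest and is eliminated.
Round 2: Juno 12, Harbor 11, Apollo 9, Iris 6. Iris has the fewest and is eliminated.
Round 3: Juno 17, Harbor 12, Apollo 9. Apollo has the fewest and is eliminated.
Round 4: Harbor 21, Juno 17. Harbor has a majority.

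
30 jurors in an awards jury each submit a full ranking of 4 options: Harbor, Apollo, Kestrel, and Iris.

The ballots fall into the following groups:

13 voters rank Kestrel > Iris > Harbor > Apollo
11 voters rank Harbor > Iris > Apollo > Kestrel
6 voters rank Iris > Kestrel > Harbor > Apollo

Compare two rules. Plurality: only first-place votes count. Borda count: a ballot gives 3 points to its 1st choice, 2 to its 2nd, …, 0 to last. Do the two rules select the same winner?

Plurality first-place counts: Harbor 11, Apollo 0, Kestrel 13, Iris 6 → Kestrel.
Borda totals: Harbor 52, Apollo 11, Kestrel 51, Iris 66 → Iris.
The two rules disagree: plurality picks Kestrel, Borda picks Iris.

No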